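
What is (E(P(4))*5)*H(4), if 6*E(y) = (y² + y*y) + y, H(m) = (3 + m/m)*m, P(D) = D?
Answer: 480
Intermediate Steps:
H(m) = 4*m (H(m) = (3 + 1)*m = 4*m)
E(y) = y²/3 + y/6 (E(y) = ((y² + y*y) + y)/6 = ((y² + y²) + y)/6 = (2*y² + y)/6 = (y + 2*y²)/6 = y²/3 + y/6)
(E(P(4))*5)*H(4) = (((⅙)*4*(1 + 2*4))*5)*(4*4) = (((⅙)*4*(1 + 8))*5)*16 = (((⅙)*4*9)*5)*16 = (6*5)*16 = 30*16 = 480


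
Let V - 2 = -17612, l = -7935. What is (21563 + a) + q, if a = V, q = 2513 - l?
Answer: 14401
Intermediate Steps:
q = 10448 (q = 2513 - 1*(-7935) = 2513 + 7935 = 10448)
V = -17610 (V = 2 - 17612 = -17610)
a = -17610
(21563 + a) + q = (21563 - 17610) + 10448 = 3953 + 10448 = 14401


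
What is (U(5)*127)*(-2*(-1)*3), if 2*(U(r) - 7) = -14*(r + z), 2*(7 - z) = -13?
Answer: -93345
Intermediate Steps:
z = 27/2 (z = 7 - 1/2*(-13) = 7 + 13/2 = 27/2 ≈ 13.500)
U(r) = -175/2 - 7*r (U(r) = 7 + (-14*(r + 27/2))/2 = 7 + (-14*(27/2 + r))/2 = 7 + (-189 - 14*r)/2 = 7 + (-189/2 - 7*r) = -175/2 - 7*r)
(U(5)*127)*(-2*(-1)*3) = ((-175/2 - 7*5)*127)*(-2*(-1)*3) = ((-175/2 - 35)*127)*(2*3) = -245/2*127*6 = -31115/2*6 = -93345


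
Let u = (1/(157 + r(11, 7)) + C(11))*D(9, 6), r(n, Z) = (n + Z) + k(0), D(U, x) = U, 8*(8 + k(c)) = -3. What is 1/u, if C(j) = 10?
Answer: 1333/120042 ≈ 0.011104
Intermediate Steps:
k(c) = -67/8 (k(c) = -8 + (⅛)*(-3) = -8 - 3/8 = -67/8)
r(n, Z) = -67/8 + Z + n (r(n, Z) = (n + Z) - 67/8 = (Z + n) - 67/8 = -67/8 + Z + n)
u = 120042/1333 (u = (1/(157 + (-67/8 + 7 + 11)) + 10)*9 = (1/(157 + 77/8) + 10)*9 = (1/(1333/8) + 10)*9 = (8/1333 + 10)*9 = (13338/1333)*9 = 120042/1333 ≈ 90.054)
1/u = 1/(120042/1333) = 1333/120042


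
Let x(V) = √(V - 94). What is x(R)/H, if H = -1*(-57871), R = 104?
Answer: √10/57871 ≈ 5.4644e-5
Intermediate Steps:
x(V) = √(-94 + V)
H = 57871
x(R)/H = √(-94 + 104)/57871 = √10*(1/57871) = √10/57871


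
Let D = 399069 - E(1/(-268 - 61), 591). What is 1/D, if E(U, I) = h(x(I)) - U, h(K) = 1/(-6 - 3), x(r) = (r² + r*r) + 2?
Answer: 2961/1181643629 ≈ 2.5058e-6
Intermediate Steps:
x(r) = 2 + 2*r² (x(r) = (r² + r²) + 2 = 2*r² + 2 = 2 + 2*r²)
h(K) = -⅑ (h(K) = 1/(-9) = -⅑)
E(U, I) = -⅑ - U
D = 1181643629/2961 (D = 399069 - (-⅑ - 1/(-268 - 61)) = 399069 - (-⅑ - 1/(-329)) = 399069 - (-⅑ - 1*(-1/329)) = 399069 - (-⅑ + 1/329) = 399069 - 1*(-320/2961) = 399069 + 320/2961 = 1181643629/2961 ≈ 3.9907e+5)
1/D = 1/(1181643629/2961) = 2961/1181643629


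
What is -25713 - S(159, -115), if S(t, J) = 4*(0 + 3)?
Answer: -25725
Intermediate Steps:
S(t, J) = 12 (S(t, J) = 4*3 = 12)
-25713 - S(159, -115) = -25713 - 1*12 = -25713 - 12 = -25725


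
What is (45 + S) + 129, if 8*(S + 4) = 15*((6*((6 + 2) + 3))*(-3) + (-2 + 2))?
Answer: -805/4 ≈ -201.25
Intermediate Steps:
S = -1501/4 (S = -4 + (15*((6*((6 + 2) + 3))*(-3) + (-2 + 2)))/8 = -4 + (15*((6*(8 + 3))*(-3) + 0))/8 = -4 + (15*((6*11)*(-3) + 0))/8 = -4 + (15*(66*(-3) + 0))/8 = -4 + (15*(-198 + 0))/8 = -4 + (15*(-198))/8 = -4 + (⅛)*(-2970) = -4 - 1485/4 = -1501/4 ≈ -375.25)
(45 + S) + 129 = (45 - 1501/4) + 129 = -1321/4 + 129 = -805/4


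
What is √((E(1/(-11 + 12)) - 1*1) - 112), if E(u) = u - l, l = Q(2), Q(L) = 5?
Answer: 3*I*√13 ≈ 10.817*I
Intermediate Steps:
l = 5
E(u) = -5 + u (E(u) = u - 1*5 = u - 5 = -5 + u)
√((E(1/(-11 + 12)) - 1*1) - 112) = √(((-5 + 1/(-11 + 12)) - 1*1) - 112) = √(((-5 + 1/1) - 1) - 112) = √(((-5 + 1) - 1) - 112) = √((-4 - 1) - 112) = √(-5 - 112) = √(-117) = 3*I*√13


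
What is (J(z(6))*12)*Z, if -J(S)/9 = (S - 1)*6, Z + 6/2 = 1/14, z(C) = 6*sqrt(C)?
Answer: -13284/7 + 79704*sqrt(6)/7 ≈ 25993.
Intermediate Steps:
Z = -41/14 (Z = -3 + 1/14 = -41/14 ≈ -2.9286)
J(S) = 54 - 54*S (J(S) = -9*(S - 1)*6 = -9*(-1 + S)*6 = -9*(-6 + 6*S) = 54 - 54*S)
(J(z(6))*12)*Z = ((54 - 324*sqrt(6))*12)*(-41/14) = (648 - 3888*sqrt(6))*(-41/14) = -13284/7 + 79704*sqrt(6)/7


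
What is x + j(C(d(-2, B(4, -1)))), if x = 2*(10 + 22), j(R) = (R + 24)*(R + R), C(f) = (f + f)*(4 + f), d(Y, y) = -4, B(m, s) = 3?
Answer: 64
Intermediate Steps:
C(f) = 2*f*(4 + f) (C(f) = (2*f)*(4 + f) = 2*f*(4 + f))
j(R) = 2*R*(24 + R) (j(R) = (24 + R)*(2*R) = 2*R*(24 + R))
x = 64 (x = 2*32 = 64)
x + j(C(d(-2, B(4, -1)))) = 64 + 2*(2*(-4)*(4 - 4))*(24 + 2*(-4)*(4 - 4)) = 64 + 2*(2*(-4)*0)*(24 + 2*(-4)*0) = 64 + 2*0*(24 + 0) = 64 + 2*0*24 = 64 + 0 = 64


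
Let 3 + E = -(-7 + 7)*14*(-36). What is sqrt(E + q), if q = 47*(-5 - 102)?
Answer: 2*I*sqrt(1258) ≈ 70.937*I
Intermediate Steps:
q = -5029 (q = 47*(-107) = -5029)
E = -3 (E = -3 - (-7 + 7)*14*(-36) = -3 - 0*14*(-36) = -3 - 0*(-36) = -3 - 1*0 = -3 + 0 = -3)
sqrt(E + q) = sqrt(-3 - 5029) = sqrt(-5032) = 2*I*sqrt(1258)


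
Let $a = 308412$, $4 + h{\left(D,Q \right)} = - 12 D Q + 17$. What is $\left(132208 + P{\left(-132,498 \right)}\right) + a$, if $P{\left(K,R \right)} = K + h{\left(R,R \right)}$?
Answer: $-2535547$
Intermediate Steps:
$h{\left(D,Q \right)} = 13 - 12 D Q$ ($h{\left(D,Q \right)} = -4 + \left(- 12 D Q + 17\right) = -4 - \left(-17 + 12 D Q\right) = 13 - 12 D Q$)
$P{\left(K,R \right)} = 13 + K - 12 R^{2}$ ($P{\left(K,R \right)} = K - \left(-13 + 12 R R\right) = K - \left(-13 + 12 R^{2}\right) = 13 + K - 12 R^{2}$)
$\left(132208 + P{\left(-132,498 \right)}\right) + a = \left(132208 - \left(119 + 2976048\right)\right) + 308412 = \left(132208 - 2976167\right) + 308412 = -2843959 + 308412 = -2535547$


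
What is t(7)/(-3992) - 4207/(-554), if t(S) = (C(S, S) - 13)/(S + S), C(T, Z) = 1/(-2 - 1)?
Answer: 22043269/2902683 ≈ 7.5941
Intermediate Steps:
C(T, Z) = -1/3 (C(T, Z) = 1/(-3) = -1/3)
t(S) = -20/(3*S) (t(S) = (-1/3 - 13)/(S + S) = -40*1/(2*S)/3 = -20/(3*S))
t(7)/(-3992) - 4207/(-554) = -20/3/7/(-3992) - 4207/(-554) = -20/3*1/7*(-1/3992) - 4207*(-1/554) = -20/21*(-1/3992) + 4207/554 = 5/20958 + 4207/554 = 22043269/2902683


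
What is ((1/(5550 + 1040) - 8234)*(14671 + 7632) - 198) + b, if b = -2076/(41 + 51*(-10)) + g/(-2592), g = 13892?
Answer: -183898368800075087/1001390040 ≈ -1.8364e+8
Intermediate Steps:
b = -283589/303912 (b = -2076/(41 + 51*(-10)) + 13892/(-2592) = -2076/(41 - 510) + 13892*(-1/2592) = -2076/(-469) - 3473/648 = -2076*(-1/469) - 3473/648 = 2076/469 - 3473/648 = -283589/303912 ≈ -0.93313)
((1/(5550 + 1040) - 8234)*(14671 + 7632) - 198) + b = ((1/(5550 + 1040) - 8234)*(14671 + 7632) - 198) - 283589/303912 = ((1/6590 - 8234)*22303 - 198) - 283589/303912 = (-54262059/6590*22303 - 198) - 283589/303912 = (-1210206701877/6590 - 198) - 283589/303912 = -1210208006697/6590 - 283589/303912 = -183898368800075087/1001390040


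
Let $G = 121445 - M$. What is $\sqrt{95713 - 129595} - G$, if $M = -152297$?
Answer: $-273742 + i \sqrt{33882} \approx -2.7374 \cdot 10^{5} + 184.07 i$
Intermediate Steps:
$G = 273742$ ($G = 121445 - -152297 = 121445 + 152297 = 273742$)
$\sqrt{95713 - 129595} - G = \sqrt{95713 - 129595} - 273742 = \sqrt{-33882} - 273742 = i \sqrt{33882} - 273742 = -273742 + i \sqrt{33882}$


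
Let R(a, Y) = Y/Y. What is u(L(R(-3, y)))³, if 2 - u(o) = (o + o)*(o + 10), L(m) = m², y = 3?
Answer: -8000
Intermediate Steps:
R(a, Y) = 1
u(o) = 2 - 2*o*(10 + o) (u(o) = 2 - (o + o)*(o + 10) = 2 - 2*o*(10 + o))
u(L(R(-3, y)))³ = (2 - 20*1² - 2*(1²)²)³ = (2 - 20*1 - 2*1²)³ = (2 - 20 - 2*1)³ = (2 - 20 - 2)³ = (-20)³ = -8000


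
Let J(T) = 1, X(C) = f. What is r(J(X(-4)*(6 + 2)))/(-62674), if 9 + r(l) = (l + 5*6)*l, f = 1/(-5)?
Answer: -11/31337 ≈ -0.00035102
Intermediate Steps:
f = -⅕ ≈ -0.20000
X(C) = -⅕
r(l) = -9 + l*(30 + l) (r(l) = -9 + (l + 5*6)*l = -9 + (l + 30)*l = -9 + (30 + l)*l = -9 + l*(30 + l))
r(J(X(-4)*(6 + 2)))/(-62674) = (-9 + 1² + 30*1)/(-62674) = (-9 + 1 + 30)*(-1/62674) = 22*(-1/62674) = -11/31337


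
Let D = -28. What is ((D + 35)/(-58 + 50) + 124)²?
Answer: 970225/64 ≈ 15160.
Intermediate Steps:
((D + 35)/(-58 + 50) + 124)² = ((-28 + 35)/(-58 + 50) + 124)² = (7/(-8) + 124)² = (7*(-⅛) + 124)² = (-7/8 + 124)² = (985/8)² = 970225/64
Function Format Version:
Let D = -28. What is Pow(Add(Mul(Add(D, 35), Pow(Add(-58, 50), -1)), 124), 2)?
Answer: Rational(970225, 64) ≈ 15160.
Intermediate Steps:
Pow(Add(Mul(Add(D, 35), Pow(Add(-58, 50), -1)), 124), 2) = Pow(Add(Mul(Add(-28, 35), Pow(Add(-58, 50), -1)), 124), 2) = Pow(Add(Mul(7, Pow(-8, -1)), 124), 2) = Pow(Add(Mul(7, Rational(-1, 8)), 124), 2) = Pow(Add(Rational(-7, 8), 124), 2) = Pow(Rational(985, 8), 2) = Rational(970225, 64)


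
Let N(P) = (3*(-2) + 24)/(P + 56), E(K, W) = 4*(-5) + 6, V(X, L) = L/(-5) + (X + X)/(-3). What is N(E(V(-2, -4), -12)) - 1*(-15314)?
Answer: 107201/7 ≈ 15314.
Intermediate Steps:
V(X, L) = -2*X/3 - L/5 (V(X, L) = L*(-1/5) + (2*X)*(-1/3) = -L/5 - 2*X/3 = -2*X/3 - L/5)
E(K, W) = -14 (E(K, W) = -20 + 6 = -14)
N(P) = 18/(56 + P) (N(P) = (-6 + 24)/(56 + P) = 18/(56 + P))
N(E(V(-2, -4), -12)) - 1*(-15314) = 18/(56 - 14) - 1*(-15314) = 18/42 + 15314 = 18*(1/42) + 15314 = 3/7 + 15314 = 107201/7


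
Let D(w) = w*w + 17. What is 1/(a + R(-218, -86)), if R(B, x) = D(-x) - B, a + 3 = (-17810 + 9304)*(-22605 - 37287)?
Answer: 1/509448980 ≈ 1.9629e-9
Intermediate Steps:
D(w) = 17 + w**2 (D(w) = w**2 + 17 = 17 + w**2)
a = 509441349 (a = -3 + (-17810 + 9304)*(-22605 - 37287) = -3 - 8506*(-59892) = -3 + 509441352 = 509441349)
R(B, x) = 17 + x**2 - B (R(B, x) = (17 + (-x)**2) - B = (17 + x**2) - B = 17 + x**2 - B)
1/(a + R(-218, -86)) = 1/(509441349 + (17 + (-86)**2 - 1*(-218))) = 1/(509441349 + (17 + 7396 + 218)) = 1/(509441349 + 7631) = 1/509448980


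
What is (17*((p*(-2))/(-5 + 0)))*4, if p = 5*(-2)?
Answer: -272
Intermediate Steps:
p = -10
(17*((p*(-2))/(-5 + 0)))*4 = (17*((-10*(-2))/(-5 + 0)))*4 = (17*(20/(-5)))*4 = (17*(20*(-1/5)))*4 = (17*(-4))*4 = -68*4 = -272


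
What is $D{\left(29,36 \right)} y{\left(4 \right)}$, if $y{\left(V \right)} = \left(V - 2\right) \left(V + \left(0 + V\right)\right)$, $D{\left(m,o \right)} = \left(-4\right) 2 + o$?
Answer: $448$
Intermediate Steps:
$D{\left(m,o \right)} = -8 + o$
$y{\left(V \right)} = 2 V \left(-2 + V\right)$ ($y{\left(V \right)} = \left(-2 + V\right) \left(V + V\right) = \left(-2 + V\right) 2 V = 2 V \left(-2 + V\right)$)
$D{\left(29,36 \right)} y{\left(4 \right)} = \left(-8 + 36\right) 2 \cdot 4 \left(-2 + 4\right) = 28 \cdot 2 \cdot 4 \cdot 2 = 28 \cdot 16 = 448$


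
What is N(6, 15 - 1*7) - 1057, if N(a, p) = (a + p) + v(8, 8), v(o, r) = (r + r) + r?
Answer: -1019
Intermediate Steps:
v(o, r) = 3*r (v(o, r) = 2*r + r = 3*r)
N(a, p) = 24 + a + p (N(a, p) = (a + p) + 3*8 = (a + p) + 24 = 24 + a + p)
N(6, 15 - 1*7) - 1057 = (24 + 6 + (15 - 1*7)) - 1057 = (24 + 6 + (15 - 7)) - 1057 = (24 + 6 + 8) - 1057 = 38 - 1057 = -1019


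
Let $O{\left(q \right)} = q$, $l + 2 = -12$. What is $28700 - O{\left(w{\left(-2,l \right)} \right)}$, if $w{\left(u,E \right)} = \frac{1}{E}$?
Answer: $\frac{401801}{14} \approx 28700.0$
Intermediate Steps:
$l = -14$ ($l = -2 - 12 = -14$)
$28700 - O{\left(w{\left(-2,l \right)} \right)} = 28700 - \frac{1}{-14} = 28700 - - \frac{1}{14} = 28700 + \frac{1}{14} = \frac{401801}{14}$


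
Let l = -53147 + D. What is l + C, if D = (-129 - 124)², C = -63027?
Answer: -52165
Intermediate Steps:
D = 64009 (D = (-253)² = 64009)
l = 10862 (l = -53147 + 64009 = 10862)
l + C = 10862 - 63027 = -52165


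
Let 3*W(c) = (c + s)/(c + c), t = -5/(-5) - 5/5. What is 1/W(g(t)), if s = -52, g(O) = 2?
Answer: -6/25 ≈ -0.24000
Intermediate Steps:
t = 0 (t = -5*(-⅕) - 5*⅕ = 1 - 1 = 0)
W(c) = (-52 + c)/(6*c) (W(c) = ((c - 52)/(c + c))/3 = ((-52 + c)/((2*c)))/3 = ((-52 + c)*(1/(2*c)))/3 = ((-52 + c)/(2*c))/3 = (-52 + c)/(6*c))
1/W(g(t)) = 1/((⅙)*(-52 + 2)/2) = 1/((⅙)*(½)*(-50)) = 1/(-25/6) = -6/25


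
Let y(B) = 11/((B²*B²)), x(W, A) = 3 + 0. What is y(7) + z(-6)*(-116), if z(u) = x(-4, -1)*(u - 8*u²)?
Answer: 245651123/2401 ≈ 1.0231e+5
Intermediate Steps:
x(W, A) = 3
z(u) = -24*u² + 3*u (z(u) = 3*(u - 8*u²) = -24*u² + 3*u)
y(B) = 11/B⁴ (y(B) = 11/(B⁴) = 11/B⁴)
y(7) + z(-6)*(-116) = 11/7⁴ + (3*(-6)*(1 - 8*(-6)))*(-116) = 11*(1/2401) + (3*(-6)*(1 + 48))*(-116) = 11/2401 + (3*(-6)*49)*(-116) = 11/2401 - 882*(-116) = 11/2401 + 102312 = 245651123/2401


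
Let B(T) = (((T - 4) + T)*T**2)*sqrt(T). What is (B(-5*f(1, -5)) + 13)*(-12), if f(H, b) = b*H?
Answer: -1725156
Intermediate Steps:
f(H, b) = H*b
B(T) = T**(5/2)*(-4 + 2*T) (B(T) = (((-4 + T) + T)*T**2)*sqrt(T) = ((-4 + 2*T)*T**2)*sqrt(T) = (T**2*(-4 + 2*T))*sqrt(T) = T**(5/2)*(-4 + 2*T))
(B(-5*f(1, -5)) + 13)*(-12) = (2*(-5*(-5))**(5/2)*(-2 - 5*(-5)) + 13)*(-12) = (2*25**(5/2)*(-2 + 25) + 13)*(-12) = (2*3125*23 + 13)*(-12) = (143750 + 13)*(-12) = 143763*(-12) = -1725156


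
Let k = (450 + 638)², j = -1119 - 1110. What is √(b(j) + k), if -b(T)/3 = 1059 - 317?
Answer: √1181518 ≈ 1087.0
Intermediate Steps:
j = -2229
b(T) = -2226 (b(T) = -3*(1059 - 317) = -3*742 = -2226)
k = 1183744 (k = 1088² = 1183744)
√(b(j) + k) = √(-2226 + 1183744) = √1181518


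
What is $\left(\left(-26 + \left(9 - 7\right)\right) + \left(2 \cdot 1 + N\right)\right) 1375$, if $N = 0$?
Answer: $-30250$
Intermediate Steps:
$\left(\left(-26 + \left(9 - 7\right)\right) + \left(2 \cdot 1 + N\right)\right) 1375 = \left(\left(-26 + \left(9 - 7\right)\right) + \left(2 \cdot 1 + 0\right)\right) 1375 = \left(\left(-26 + 2\right) + \left(2 + 0\right)\right) 1375 = \left(-24 + 2\right) 1375 = \left(-22\right) 1375 = -30250$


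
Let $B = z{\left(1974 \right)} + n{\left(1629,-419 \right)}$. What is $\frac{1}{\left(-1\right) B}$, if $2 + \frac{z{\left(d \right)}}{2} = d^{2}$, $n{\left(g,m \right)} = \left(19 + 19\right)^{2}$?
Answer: $- \frac{1}{7794792} \approx -1.2829 \cdot 10^{-7}$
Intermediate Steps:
$n{\left(g,m \right)} = 1444$ ($n{\left(g,m \right)} = 38^{2} = 1444$)
$z{\left(d \right)} = -4 + 2 d^{2}$
$B = 7794792$ ($B = \left(-4 + 2 \cdot 1974^{2}\right) + 1444 = \left(-4 + 2 \cdot 3896676\right) + 1444 = \left(-4 + 7793352\right) + 1444 = 7793348 + 1444 = 7794792$)
$\frac{1}{\left(-1\right) B} = \frac{1}{\left(-1\right) 7794792} = \frac{1}{-7794792} = - \frac{1}{7794792}$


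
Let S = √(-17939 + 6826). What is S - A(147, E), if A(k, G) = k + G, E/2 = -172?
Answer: 197 + I*√11113 ≈ 197.0 + 105.42*I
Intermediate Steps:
E = -344 (E = 2*(-172) = -344)
A(k, G) = G + k
S = I*√11113 (S = √(-11113) = I*√11113 ≈ 105.42*I)
S - A(147, E) = I*√11113 - (-344 + 147) = I*√11113 - 1*(-197) = I*√11113 + 197 = 197 + I*√11113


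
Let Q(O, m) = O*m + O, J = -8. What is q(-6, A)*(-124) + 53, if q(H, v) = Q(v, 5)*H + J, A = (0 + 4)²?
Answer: 72469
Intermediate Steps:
Q(O, m) = O + O*m
A = 16 (A = 4² = 16)
q(H, v) = -8 + 6*H*v (q(H, v) = (v*(1 + 5))*H - 8 = (v*6)*H - 8 = (6*v)*H - 8 = 6*H*v - 8 = -8 + 6*H*v)
q(-6, A)*(-124) + 53 = (-8 + 6*(-6)*16)*(-124) + 53 = (-8 - 576)*(-124) + 53 = -584*(-124) + 53 = 72416 + 53 = 72469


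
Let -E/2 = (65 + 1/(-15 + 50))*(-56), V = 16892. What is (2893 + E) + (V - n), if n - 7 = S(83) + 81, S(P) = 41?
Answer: 134696/5 ≈ 26939.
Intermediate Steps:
n = 129 (n = 7 + (41 + 81) = 7 + 122 = 129)
E = 36416/5 (E = -2*(65 + 1/(-15 + 50))*(-56) = -2*(65 + 1/35)*(-56) = -4552*(-56)/35 = -2*(-18208/5) = 36416/5 ≈ 7283.2)
(2893 + E) + (V - n) = (2893 + 36416/5) + (16892 - 1*129) = 50881/5 + (16892 - 129) = 50881/5 + 16763 = 134696/5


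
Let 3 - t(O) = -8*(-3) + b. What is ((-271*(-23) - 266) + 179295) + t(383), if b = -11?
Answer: 185252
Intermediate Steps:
t(O) = -10 (t(O) = 3 - (-8*(-3) - 11) = 3 - (24 - 11) = 3 - 1*13 = 3 - 13 = -10)
((-271*(-23) - 266) + 179295) + t(383) = ((-271*(-23) - 266) + 179295) - 10 = ((6233 - 266) + 179295) - 10 = (5967 + 179295) - 10 = 185262 - 10 = 185252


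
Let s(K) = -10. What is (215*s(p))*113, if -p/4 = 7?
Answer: -242950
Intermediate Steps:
p = -28 (p = -4*7 = -28)
(215*s(p))*113 = (215*(-10))*113 = -2150*113 = -242950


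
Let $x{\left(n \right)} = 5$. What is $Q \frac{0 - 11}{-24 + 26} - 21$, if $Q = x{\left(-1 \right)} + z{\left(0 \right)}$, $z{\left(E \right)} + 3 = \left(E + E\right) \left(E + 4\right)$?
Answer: $-32$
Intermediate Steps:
$z{\left(E \right)} = -3 + 2 E \left(4 + E\right)$ ($z{\left(E \right)} = -3 + \left(E + E\right) \left(E + 4\right) = -3 + 2 E \left(4 + E\right)$)
$Q = 2$ ($Q = 5 + \left(-3 + 2 \cdot 0^{2} + 8 \cdot 0\right) = 5 + \left(-3 + 2 \cdot 0 + 0\right) = 5 + \left(-3 + 0 + 0\right) = 5 - 3 = 2$)
$Q \frac{0 - 11}{-24 + 26} - 21 = 2 \frac{0 - 11}{-24 + 26} - 21 = 2 \left(- \frac{11}{2}\right) - 21 = -11 - 21 = -32$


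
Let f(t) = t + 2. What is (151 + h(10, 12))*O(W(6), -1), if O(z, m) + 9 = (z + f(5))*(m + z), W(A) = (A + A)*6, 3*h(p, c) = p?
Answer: 2592800/3 ≈ 8.6427e+5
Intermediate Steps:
f(t) = 2 + t
h(p, c) = p/3
W(A) = 12*A (W(A) = (2*A)*6 = 12*A)
O(z, m) = -9 + (7 + z)*(m + z) (O(z, m) = -9 + (z + (2 + 5))*(m + z) = -9 + (z + 7)*(m + z) = -9 + (7 + z)*(m + z))
(151 + h(10, 12))*O(W(6), -1) = (151 + (⅓)*10)*(-9 + (12*6)² + 7*(-1) + 7*(12*6) - 12*6) = (151 + 10/3)*(-9 + 72² - 7 + 7*72 - 1*72) = 463*(-9 + 5184 - 7 + 504 - 72)/3 = (463/3)*5600 = 2592800/3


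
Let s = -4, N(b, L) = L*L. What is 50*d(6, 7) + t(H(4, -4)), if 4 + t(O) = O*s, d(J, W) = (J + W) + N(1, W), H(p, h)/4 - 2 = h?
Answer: 3128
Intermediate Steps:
N(b, L) = L²
H(p, h) = 8 + 4*h
d(J, W) = J + W + W² (d(J, W) = (J + W) + W² = J + W + W²)
t(O) = -4 - 4*O (t(O) = -4 + O*(-4) = -4 - 4*O)
50*d(6, 7) + t(H(4, -4)) = 50*(6 + 7 + 7²) + (-4 - 4*(8 + 4*(-4))) = 50*(6 + 7 + 49) + (-4 - 4*(8 - 16)) = 50*62 + (-4 - 4*(-8)) = 3100 + (-4 + 32) = 3100 + 28 = 3128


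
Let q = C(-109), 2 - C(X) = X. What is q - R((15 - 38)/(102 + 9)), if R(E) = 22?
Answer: 89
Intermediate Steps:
C(X) = 2 - X
q = 111 (q = 2 - 1*(-109) = 2 + 109 = 111)
q - R((15 - 38)/(102 + 9)) = 111 - 1*22 = 111 - 22 = 89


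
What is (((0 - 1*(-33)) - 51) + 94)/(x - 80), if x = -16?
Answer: -19/24 ≈ -0.79167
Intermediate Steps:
(((0 - 1*(-33)) - 51) + 94)/(x - 80) = (((0 - 1*(-33)) - 51) + 94)/(-16 - 80) = (((0 + 33) - 51) + 94)/(-96) = -((33 - 51) + 94)/96 = -(-18 + 94)/96 = -1/96*76 = -19/24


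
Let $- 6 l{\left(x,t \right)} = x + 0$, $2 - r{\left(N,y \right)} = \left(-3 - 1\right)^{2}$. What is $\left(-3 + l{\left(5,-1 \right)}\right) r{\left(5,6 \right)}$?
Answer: $\frac{161}{3} \approx 53.667$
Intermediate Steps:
$r{\left(N,y \right)} = -14$ ($r{\left(N,y \right)} = 2 - \left(-3 - 1\right)^{2} = 2 - \left(-4\right)^{2} = 2 - 16 = -14$)
$l{\left(x,t \right)} = - \frac{x}{6}$ ($l{\left(x,t \right)} = - \frac{x + 0}{6} = - \frac{x}{6}$)
$\left(-3 + l{\left(5,-1 \right)}\right) r{\left(5,6 \right)} = \left(-3 - \frac{5}{6}\right) \left(-14\right) = \left(- \frac{23}{6}\right) \left(-14\right) = \frac{161}{3}$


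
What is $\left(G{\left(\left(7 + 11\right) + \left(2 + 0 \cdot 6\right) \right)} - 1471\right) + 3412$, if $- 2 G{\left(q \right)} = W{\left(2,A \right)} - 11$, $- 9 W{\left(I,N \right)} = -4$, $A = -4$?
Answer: $\frac{35033}{18} \approx 1946.3$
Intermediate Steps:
$W{\left(I,N \right)} = \frac{4}{9}$ ($W{\left(I,N \right)} = \left(- \frac{1}{9}\right) \left(-4\right) = \frac{4}{9}$)
$G{\left(q \right)} = \frac{95}{18}$ ($G{\left(q \right)} = - \frac{\frac{4}{9} - 11}{2} = \left(- \frac{1}{2}\right) \left(- \frac{95}{9}\right) = \frac{95}{18}$)
$\left(G{\left(\left(7 + 11\right) + \left(2 + 0 \cdot 6\right) \right)} - 1471\right) + 3412 = \left(\frac{95}{18} - 1471\right) + 3412 = - \frac{26383}{18} + 3412 = \frac{35033}{18}$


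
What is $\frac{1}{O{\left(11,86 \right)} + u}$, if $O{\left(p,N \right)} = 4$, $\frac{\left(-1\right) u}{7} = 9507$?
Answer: $- \frac{1}{66545} \approx -1.5027 \cdot 10^{-5}$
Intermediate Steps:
$u = -66549$ ($u = \left(-7\right) 9507 = -66549$)
$\frac{1}{O{\left(11,86 \right)} + u} = \frac{1}{4 - 66549} = \frac{1}{-66545} = - \frac{1}{66545}$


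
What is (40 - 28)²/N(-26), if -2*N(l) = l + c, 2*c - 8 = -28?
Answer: 8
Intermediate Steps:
c = -10 (c = 4 + (½)*(-28) = 4 - 14 = -10)
N(l) = 5 - l/2 (N(l) = -(l - 10)/2 = -(-10 + l)/2 = 5 - l/2)
(40 - 28)²/N(-26) = (40 - 28)²/(5 - ½*(-26)) = 12²/(5 + 13) = 144/18 = 144*(1/18) = 8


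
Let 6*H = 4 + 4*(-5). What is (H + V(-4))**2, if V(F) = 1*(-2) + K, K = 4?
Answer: 4/9 ≈ 0.44444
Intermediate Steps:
H = -8/3 (H = (4 + 4*(-5))/6 = (4 - 20)/6 = (1/6)*(-16) = -8/3 ≈ -2.6667)
V(F) = 2 (V(F) = 1*(-2) + 4 = -2 + 4 = 2)
(H + V(-4))**2 = (-8/3 + 2)**2 = (-2/3)**2 = 4/9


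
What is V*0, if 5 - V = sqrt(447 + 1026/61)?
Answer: 0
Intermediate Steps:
V = 5 - sqrt(1725873)/61 (V = 5 - sqrt(447 + 1026/61) = 5 - sqrt(28293/61) = 5 - sqrt(1725873)/61 ≈ -16.536)
V*0 = (5 - sqrt(1725873)/61)*0 = 0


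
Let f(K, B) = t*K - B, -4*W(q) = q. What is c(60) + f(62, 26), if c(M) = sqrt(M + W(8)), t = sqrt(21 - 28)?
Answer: -26 + sqrt(58) + 62*I*sqrt(7) ≈ -18.384 + 164.04*I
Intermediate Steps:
t = I*sqrt(7) (t = sqrt(-7) = I*sqrt(7) ≈ 2.6458*I)
W(q) = -q/4
c(M) = sqrt(-2 + M) (c(M) = sqrt(M - 1/4*8) = sqrt(M - 2) = sqrt(-2 + M))
f(K, B) = -B + I*K*sqrt(7) (f(K, B) = (I*sqrt(7))*K - B = I*K*sqrt(7) - B = -B + I*K*sqrt(7))
c(60) + f(62, 26) = sqrt(-2 + 60) + (-1*26 + I*62*sqrt(7)) = sqrt(58) + (-26 + 62*I*sqrt(7)) = -26 + sqrt(58) + 62*I*sqrt(7)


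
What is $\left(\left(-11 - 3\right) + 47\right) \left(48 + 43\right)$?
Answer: $3003$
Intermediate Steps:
$\left(\left(-11 - 3\right) + 47\right) \left(48 + 43\right) = \left(-14 + 47\right) 91 = 33 \cdot 91 = 3003$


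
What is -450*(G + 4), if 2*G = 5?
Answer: -2925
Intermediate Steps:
G = 5/2 (G = (½)*5 = 5/2 ≈ 2.5000)
-450*(G + 4) = -450*(5/2 + 4) = -450*13/2 = -75*39 = -2925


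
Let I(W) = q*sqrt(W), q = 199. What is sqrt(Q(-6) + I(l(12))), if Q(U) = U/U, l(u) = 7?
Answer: sqrt(1 + 199*sqrt(7)) ≈ 22.967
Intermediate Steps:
Q(U) = 1
I(W) = 199*sqrt(W)
sqrt(Q(-6) + I(l(12))) = sqrt(1 + 199*sqrt(7))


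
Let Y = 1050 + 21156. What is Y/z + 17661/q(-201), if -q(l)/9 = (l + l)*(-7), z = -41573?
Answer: -61743329/50137038 ≈ -1.2315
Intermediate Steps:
Y = 22206
q(l) = 126*l (q(l) = -9*(l + l)*(-7) = -9*2*l*(-7) = -(-126)*l = 126*l)
Y/z + 17661/q(-201) = 22206/(-41573) + 17661/((126*(-201))) = 22206*(-1/41573) + 17661/(-25326) = -22206/41573 + 17661*(-1/25326) = -22206/41573 - 841/1206 = -61743329/50137038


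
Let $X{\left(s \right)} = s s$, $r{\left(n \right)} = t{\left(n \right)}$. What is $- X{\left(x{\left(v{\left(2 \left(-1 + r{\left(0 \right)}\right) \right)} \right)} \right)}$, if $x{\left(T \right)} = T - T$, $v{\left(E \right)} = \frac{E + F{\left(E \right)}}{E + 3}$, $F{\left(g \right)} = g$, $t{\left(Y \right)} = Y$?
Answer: $0$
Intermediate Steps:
$r{\left(n \right)} = n$
$v{\left(E \right)} = \frac{2 E}{3 + E}$ ($v{\left(E \right)} = \frac{E + E}{E + 3} = \frac{2 E}{3 + E}$)
$x{\left(T \right)} = 0$
$X{\left(s \right)} = s^{2}$
$- X{\left(x{\left(v{\left(2 \left(-1 + r{\left(0 \right)}\right) \right)} \right)} \right)} = - 0^{2} = \left(-1\right) 0 = 0$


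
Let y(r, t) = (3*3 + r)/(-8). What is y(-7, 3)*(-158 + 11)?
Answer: 147/4 ≈ 36.750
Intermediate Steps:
y(r, t) = -9/8 - r/8 (y(r, t) = (9 + r)*(-⅛) = -9/8 - r/8)
y(-7, 3)*(-158 + 11) = (-9/8 - ⅛*(-7))*(-158 + 11) = (-9/8 + 7/8)*(-147) = -¼*(-147) = 147/4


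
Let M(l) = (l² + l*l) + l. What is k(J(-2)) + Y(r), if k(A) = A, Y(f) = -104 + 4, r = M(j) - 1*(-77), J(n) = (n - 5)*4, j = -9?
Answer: -128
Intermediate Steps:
M(l) = l + 2*l² (M(l) = (l² + l²) + l = 2*l² + l = l + 2*l²)
J(n) = -20 + 4*n (J(n) = (-5 + n)*4 = -20 + 4*n)
r = 230 (r = -9*(1 + 2*(-9)) - 1*(-77) = -9*(1 - 18) + 77 = -9*(-17) + 77 = 153 + 77 = 230)
Y(f) = -100
k(J(-2)) + Y(r) = (-20 + 4*(-2)) - 100 = (-20 - 8) - 100 = -28 - 100 = -128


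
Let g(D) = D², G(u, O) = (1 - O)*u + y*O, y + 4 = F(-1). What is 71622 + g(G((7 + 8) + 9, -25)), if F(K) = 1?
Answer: 560223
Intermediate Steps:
y = -3 (y = -4 + 1 = -3)
G(u, O) = -3*O + u*(1 - O) (G(u, O) = (1 - O)*u - 3*O = u*(1 - O) - 3*O = -3*O + u*(1 - O))
71622 + g(G((7 + 8) + 9, -25)) = 71622 + (((7 + 8) + 9) - 3*(-25) - 1*(-25)*((7 + 8) + 9))² = 71622 + ((15 + 9) + 75 - 1*(-25)*(15 + 9))² = 71622 + (24 + 75 - 1*(-25)*24)² = 71622 + (24 + 75 + 600)² = 71622 + 699² = 71622 + 488601 = 560223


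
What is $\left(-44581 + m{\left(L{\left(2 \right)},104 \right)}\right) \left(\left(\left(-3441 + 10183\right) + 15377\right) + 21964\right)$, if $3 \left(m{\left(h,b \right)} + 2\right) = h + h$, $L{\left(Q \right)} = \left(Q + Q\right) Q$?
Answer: $- \frac{5895351839}{3} \approx -1.9651 \cdot 10^{9}$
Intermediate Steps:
$L{\left(Q \right)} = 2 Q^{2}$ ($L{\left(Q \right)} = 2 Q Q = 2 Q^{2}$)
$m{\left(h,b \right)} = -2 + \frac{2 h}{3}$ ($m{\left(h,b \right)} = -2 + \frac{h + h}{3} = -2 + \frac{2 h}{3}$)
$\left(-44581 + m{\left(L{\left(2 \right)},104 \right)}\right) \left(\left(\left(-3441 + 10183\right) + 15377\right) + 21964\right) = \left(-44581 - \left(2 - \frac{2 \cdot 2 \cdot 2^{2}}{3}\right)\right) \left(\left(\left(-3441 + 10183\right) + 15377\right) + 21964\right) = \left(-44581 - \left(2 - \frac{2 \cdot 2 \cdot 4}{3}\right)\right) \left(\left(6742 + 15377\right) + 21964\right) = \left(-44581 + \left(-2 + \frac{2}{3} \cdot 8\right)\right) \left(22119 + 21964\right) = \left(-44581 + \left(-2 + \frac{16}{3}\right)\right) 44083 = \left(-44581 + \frac{10}{3}\right) 44083 = \left(- \frac{133733}{3}\right) 44083 = - \frac{5895351839}{3}$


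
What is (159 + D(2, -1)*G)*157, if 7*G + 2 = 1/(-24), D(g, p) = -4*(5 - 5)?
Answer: 24963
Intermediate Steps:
D(g, p) = 0 (D(g, p) = -4*0 = 0)
G = -7/24 (G = -2/7 + (⅐)/(-24) = -2/7 + (⅐)*(-1/24) = -2/7 - 1/168 = -7/24 ≈ -0.29167)
(159 + D(2, -1)*G)*157 = (159 + 0*(-7/24))*157 = (159 + 0)*157 = 159*157 = 24963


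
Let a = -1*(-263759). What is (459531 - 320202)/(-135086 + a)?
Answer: 15481/14297 ≈ 1.0828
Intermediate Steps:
a = 263759
(459531 - 320202)/(-135086 + a) = (459531 - 320202)/(-135086 + 263759) = 139329/128673 = 139329*(1/128673) = 15481/14297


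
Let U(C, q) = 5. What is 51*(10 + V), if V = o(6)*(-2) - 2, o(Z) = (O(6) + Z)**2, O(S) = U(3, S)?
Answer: -11934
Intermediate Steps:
O(S) = 5
o(Z) = (5 + Z)**2
V = -244 (V = (5 + 6)**2*(-2) - 2 = 11**2*(-2) - 2 = 121*(-2) - 2 = -242 - 2 = -244)
51*(10 + V) = 51*(10 - 244) = 51*(-234) = -11934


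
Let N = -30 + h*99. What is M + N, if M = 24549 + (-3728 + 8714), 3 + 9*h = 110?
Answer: 30682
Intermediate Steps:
h = 107/9 (h = -1/3 + (1/9)*110 = -1/3 + 110/9 = 107/9 ≈ 11.889)
N = 1147 (N = -30 + (107/9)*99 = -30 + 1177 = 1147)
M = 29535 (M = 24549 + 4986 = 29535)
M + N = 29535 + 1147 = 30682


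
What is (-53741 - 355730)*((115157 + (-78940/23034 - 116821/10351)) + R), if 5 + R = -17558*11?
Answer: 346139141609317429/10837497 ≈ 3.1939e+10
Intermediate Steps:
R = -193143 (R = -5 - 17558*11 = -5 - 193138 = -193143)
(-53741 - 355730)*((115157 + (-78940/23034 - 116821/10351)) + R) = (-53741 - 355730)*((115157 + (-78940/23034 - 116821/10351)) - 193143) = -409471*((115157 + (-78940*1/23034 - 116821*1/10351)) - 193143) = -409471*((115157 + (-39470/11517 - 116821/10351)) - 193143) = -409471*((115157 - 159452857/10837497) - 193143) = -409471*(1247854189172/10837497 - 193143) = -409471*(-845332493899/10837497) = 346139141609317429/10837497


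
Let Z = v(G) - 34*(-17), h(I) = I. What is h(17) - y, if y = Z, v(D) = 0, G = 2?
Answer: -561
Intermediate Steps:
Z = 578 (Z = 0 - 34*(-17) = 0 + 578 = 578)
y = 578
h(17) - y = 17 - 1*578 = 17 - 578 = -561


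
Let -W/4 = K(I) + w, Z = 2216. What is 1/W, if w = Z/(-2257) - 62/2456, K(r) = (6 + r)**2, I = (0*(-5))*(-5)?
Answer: -692899/96986241 ≈ -0.0071443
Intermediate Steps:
I = 0 (I = 0*(-5) = 0)
w = -2791215/2771596 (w = 2216/(-2257) - 62/2456 = 2216*(-1/2257) - 62*1/2456 = -2216/2257 - 31/1228 = -2791215/2771596 ≈ -1.0071)
W = -96986241/692899 (W = -4*((6 + 0)**2 - 2791215/2771596) = -4*(6**2 - 2791215/2771596) = -4*(36 - 2791215/2771596) = -4*96986241/2771596 = -96986241/692899 ≈ -139.97)
1/W = 1/(-96986241/692899) = -692899/96986241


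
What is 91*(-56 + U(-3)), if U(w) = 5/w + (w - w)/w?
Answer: -15743/3 ≈ -5247.7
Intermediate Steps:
U(w) = 5/w (U(w) = 5/w + 0/w = 5/w + 0 = 5/w)
91*(-56 + U(-3)) = 91*(-56 + 5/(-3)) = 91*(-56 + 5*(-⅓)) = 91*(-56 - 5/3) = 91*(-173/3) = -15743/3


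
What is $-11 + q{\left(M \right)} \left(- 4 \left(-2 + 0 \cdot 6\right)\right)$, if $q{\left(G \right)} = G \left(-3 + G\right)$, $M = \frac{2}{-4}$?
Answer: $3$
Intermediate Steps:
$M = - \frac{1}{2}$ ($M = 2 \left(- \frac{1}{4}\right) = - \frac{1}{2} \approx -0.5$)
$-11 + q{\left(M \right)} \left(- 4 \left(-2 + 0 \cdot 6\right)\right) = -11 + - \frac{-3 - \frac{1}{2}}{2} \left(- 4 \left(-2 + 0 \cdot 6\right)\right) = -11 + \left(- \frac{1}{2}\right) \left(- \frac{7}{2}\right) \left(- 4 \left(-2 + 0\right)\right) = -11 + \frac{7 \left(\left(-4\right) \left(-2\right)\right)}{4} = -11 + \frac{7}{4} \cdot 8 = -11 + 14 = 3$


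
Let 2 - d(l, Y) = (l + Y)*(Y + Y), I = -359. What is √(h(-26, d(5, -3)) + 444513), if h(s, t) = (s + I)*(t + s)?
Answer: √449133 ≈ 670.17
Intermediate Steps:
d(l, Y) = 2 - 2*Y*(Y + l) (d(l, Y) = 2 - (l + Y)*(Y + Y) = 2 - (Y + l)*2*Y = 2 - 2*Y*(Y + l))
h(s, t) = (-359 + s)*(s + t) (h(s, t) = (s - 359)*(t + s) = (-359 + s)*(s + t))
√(h(-26, d(5, -3)) + 444513) = √(((-26)² - 359*(-26) - 359*(2 - 2*(-3)² - 2*(-3)*5) - 26*(2 - 2*(-3)² - 2*(-3)*5)) + 444513) = √((676 + 9334 - 359*(2 - 2*9 + 30) - 26*(2 - 2*9 + 30)) + 444513) = √((676 + 9334 - 359*(2 - 18 + 30) - 26*(2 - 18 + 30)) + 444513) = √((676 + 9334 - 359*14 - 26*14) + 444513) = √((676 + 9334 - 5026 - 364) + 444513) = √(4620 + 444513) = √449133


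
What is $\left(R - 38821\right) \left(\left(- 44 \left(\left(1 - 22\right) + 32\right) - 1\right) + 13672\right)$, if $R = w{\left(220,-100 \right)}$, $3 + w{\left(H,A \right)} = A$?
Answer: $-513290788$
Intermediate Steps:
$w{\left(H,A \right)} = -3 + A$
$R = -103$ ($R = -3 - 100 = -103$)
$\left(R - 38821\right) \left(\left(- 44 \left(\left(1 - 22\right) + 32\right) - 1\right) + 13672\right) = \left(-103 - 38821\right) \left(\left(- 44 \left(\left(1 - 22\right) + 32\right) - 1\right) + 13672\right) = - 38924 \left(\left(- 44 \left(-21 + 32\right) - 1\right) + 13672\right) = - 38924 \left(\left(\left(-44\right) 11 - 1\right) + 13672\right) = - 38924 \left(\left(-484 - 1\right) + 13672\right) = - 38924 \left(-485 + 13672\right) = \left(-38924\right) 13187 = -513290788$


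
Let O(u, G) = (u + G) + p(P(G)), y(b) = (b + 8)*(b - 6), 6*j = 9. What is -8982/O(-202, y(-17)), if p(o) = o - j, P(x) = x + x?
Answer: -17964/835 ≈ -21.514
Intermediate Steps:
j = 3/2 (j = (⅙)*9 = 3/2 ≈ 1.5000)
P(x) = 2*x
p(o) = -3/2 + o (p(o) = o - 1*3/2 = o - 3/2 = -3/2 + o)
y(b) = (-6 + b)*(8 + b) (y(b) = (8 + b)*(-6 + b) = (-6 + b)*(8 + b))
O(u, G) = -3/2 + u + 3*G (O(u, G) = (u + G) + (-3/2 + 2*G) = (G + u) + (-3/2 + 2*G) = -3/2 + u + 3*G)
-8982/O(-202, y(-17)) = -8982/(-3/2 - 202 + 3*(-48 + (-17)² + 2*(-17))) = -8982/(-3/2 - 202 + 3*(-48 + 289 - 34)) = -8982/(-3/2 - 202 + 3*207) = -8982/(-3/2 - 202 + 621) = -8982/835/2 = -8982*2/835 = -17964/835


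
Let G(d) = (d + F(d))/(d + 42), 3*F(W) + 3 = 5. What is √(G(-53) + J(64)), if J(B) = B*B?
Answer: 5*√178629/33 ≈ 64.037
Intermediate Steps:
F(W) = ⅔ (F(W) = -1 + (⅓)*5 = -1 + 5/3 = ⅔)
G(d) = (⅔ + d)/(42 + d) (G(d) = (d + ⅔)/(d + 42) = (⅔ + d)/(42 + d))
J(B) = B²
√(G(-53) + J(64)) = √((⅔ - 53)/(42 - 53) + 64²) = √(-157/3/(-11) + 4096) = √(-1/11*(-157/3) + 4096) = √(157/33 + 4096) = √(135325/33) = 5*√178629/33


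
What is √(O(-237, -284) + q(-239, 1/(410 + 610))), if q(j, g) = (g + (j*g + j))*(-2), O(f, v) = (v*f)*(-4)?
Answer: I*√60469545/15 ≈ 518.41*I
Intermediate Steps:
O(f, v) = -4*f*v (O(f, v) = (f*v)*(-4) = -4*f*v)
q(j, g) = -2*g - 2*j - 2*g*j (q(j, g) = (g + (g*j + j))*(-2) = (g + (j + g*j))*(-2) = (g + j + g*j)*(-2) = -2*g - 2*j - 2*g*j)
√(O(-237, -284) + q(-239, 1/(410 + 610))) = √(-4*(-237)*(-284) + (-2/(410 + 610) - 2*(-239) - 2*(-239)/(410 + 610))) = √(-269232 + (-2/1020 + 478 - 2*(-239)/1020)) = √(-269232 + (-2*1/1020 + 478 - 2*1/1020*(-239))) = √(-269232 + (-1/510 + 478 + 239/510)) = √(-269232 + 7177/15) = √(-4031303/15) = I*√60469545/15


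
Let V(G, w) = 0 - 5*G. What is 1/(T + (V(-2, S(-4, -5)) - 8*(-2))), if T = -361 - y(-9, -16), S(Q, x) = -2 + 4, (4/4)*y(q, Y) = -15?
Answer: -1/320 ≈ -0.0031250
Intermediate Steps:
y(q, Y) = -15
S(Q, x) = 2
V(G, w) = -5*G
T = -346 (T = -361 - 1*(-15) = -361 + 15 = -346)
1/(T + (V(-2, S(-4, -5)) - 8*(-2))) = 1/(-346 + (-5*(-2) - 8*(-2))) = 1/(-346 + (10 + 16)) = 1/(-346 + 26) = 1/(-320) = -1/320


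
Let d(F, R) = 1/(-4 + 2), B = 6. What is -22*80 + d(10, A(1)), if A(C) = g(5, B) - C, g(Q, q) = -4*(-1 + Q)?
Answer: -3521/2 ≈ -1760.5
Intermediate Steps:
g(Q, q) = 4 - 4*Q
A(C) = -16 - C (A(C) = (4 - 4*5) - C = (4 - 20) - C = -16 - C)
d(F, R) = -½ (d(F, R) = 1/(-2) = -½)
-22*80 + d(10, A(1)) = -22*80 - ½ = -1760 - ½ = -3521/2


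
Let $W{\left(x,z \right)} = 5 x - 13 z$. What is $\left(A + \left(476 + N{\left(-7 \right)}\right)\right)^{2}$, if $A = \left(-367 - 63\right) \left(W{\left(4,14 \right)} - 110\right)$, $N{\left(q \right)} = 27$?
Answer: $13797556369$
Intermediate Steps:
$W{\left(x,z \right)} = - 13 z + 5 x$
$A = 116960$ ($A = \left(-367 - 63\right) \left(\left(\left(-13\right) 14 + 5 \cdot 4\right) - 110\right) = - 430 \left(\left(-182 + 20\right) - 110\right) = - 430 \left(-162 - 110\right) = \left(-430\right) \left(-272\right) = 116960$)
$\left(A + \left(476 + N{\left(-7 \right)}\right)\right)^{2} = \left(116960 + \left(476 + 27\right)\right)^{2} = \left(116960 + 503\right)^{2} = 117463^{2} = 13797556369$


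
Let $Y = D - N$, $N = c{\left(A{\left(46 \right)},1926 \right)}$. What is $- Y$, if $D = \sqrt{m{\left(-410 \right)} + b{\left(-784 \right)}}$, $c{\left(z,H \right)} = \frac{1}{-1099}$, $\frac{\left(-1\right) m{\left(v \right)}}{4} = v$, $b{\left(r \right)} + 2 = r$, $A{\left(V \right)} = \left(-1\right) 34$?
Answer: $- \frac{1}{1099} - \sqrt{854} \approx -29.224$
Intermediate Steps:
$A{\left(V \right)} = -34$
$b{\left(r \right)} = -2 + r$
$m{\left(v \right)} = - 4 v$
$c{\left(z,H \right)} = - \frac{1}{1099}$
$N = - \frac{1}{1099} \approx -0.00090992$
$D = \sqrt{854}$ ($D = \sqrt{\left(-4\right) \left(-410\right) - 786} = \sqrt{1640 - 786} = \sqrt{854} \approx 29.223$)
$Y = \frac{1}{1099} + \sqrt{854}$ ($Y = \sqrt{854} - - \frac{1}{1099} = \sqrt{854} + \frac{1}{1099} = \frac{1}{1099} + \sqrt{854} \approx 29.224$)
$- Y = - (\frac{1}{1099} + \sqrt{854}) = - \frac{1}{1099} - \sqrt{854}$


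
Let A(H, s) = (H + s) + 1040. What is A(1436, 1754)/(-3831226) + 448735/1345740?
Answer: 171351271891/515583407724 ≈ 0.33234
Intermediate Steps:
A(H, s) = 1040 + H + s
A(1436, 1754)/(-3831226) + 448735/1345740 = (1040 + 1436 + 1754)/(-3831226) + 448735/1345740 = 4230*(-1/3831226) + 448735*(1/1345740) = -2115/1915613 + 89747/269148 = 171351271891/515583407724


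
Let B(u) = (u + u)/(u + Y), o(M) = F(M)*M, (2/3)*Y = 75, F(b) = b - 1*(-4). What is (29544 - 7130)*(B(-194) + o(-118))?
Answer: 49164033128/163 ≈ 3.0162e+8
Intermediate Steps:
F(b) = 4 + b (F(b) = b + 4 = 4 + b)
Y = 225/2 (Y = (3/2)*75 = 225/2 ≈ 112.50)
o(M) = M*(4 + M) (o(M) = (4 + M)*M = M*(4 + M))
B(u) = 2*u/(225/2 + u) (B(u) = (u + u)/(u + 225/2) = (2*u)/(225/2 + u) = 2*u/(225/2 + u))
(29544 - 7130)*(B(-194) + o(-118)) = (29544 - 7130)*(4*(-194)/(225 + 2*(-194)) - 118*(4 - 118)) = 22414*(4*(-194)/(225 - 388) - 118*(-114)) = 22414*(4*(-194)/(-163) + 13452) = 22414*(4*(-194)*(-1/163) + 13452) = 22414*(776/163 + 13452) = 22414*(2193452/163) = 49164033128/163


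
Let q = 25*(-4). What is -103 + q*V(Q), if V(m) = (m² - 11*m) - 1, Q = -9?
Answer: -18003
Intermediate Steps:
q = -100
V(m) = -1 + m² - 11*m
-103 + q*V(Q) = -103 - 100*(-1 + (-9)² - 11*(-9)) = -103 - 100*(-1 + 81 + 99) = -103 - 100*179 = -103 - 17900 = -18003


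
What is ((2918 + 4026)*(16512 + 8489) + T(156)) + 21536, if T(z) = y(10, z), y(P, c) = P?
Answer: 173628490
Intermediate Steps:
T(z) = 10
((2918 + 4026)*(16512 + 8489) + T(156)) + 21536 = ((2918 + 4026)*(16512 + 8489) + 10) + 21536 = (6944*25001 + 10) + 21536 = (173606944 + 10) + 21536 = 173606954 + 21536 = 173628490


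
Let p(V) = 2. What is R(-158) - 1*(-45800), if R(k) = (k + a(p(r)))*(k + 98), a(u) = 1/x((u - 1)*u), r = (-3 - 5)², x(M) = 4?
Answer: 55265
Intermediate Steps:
r = 64 (r = (-8)² = 64)
a(u) = ¼ (a(u) = 1/4 = ¼)
R(k) = (98 + k)*(¼ + k) (R(k) = (k + ¼)*(k + 98) = (¼ + k)*(98 + k) = (98 + k)*(¼ + k))
R(-158) - 1*(-45800) = (49/2 + (-158)² + (393/4)*(-158)) - 1*(-45800) = (49/2 + 24964 - 31047/2) + 45800 = 9465 + 45800 = 55265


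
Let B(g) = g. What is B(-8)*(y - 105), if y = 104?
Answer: 8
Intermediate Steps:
B(-8)*(y - 105) = -8*(104 - 105) = -8*(-1) = 8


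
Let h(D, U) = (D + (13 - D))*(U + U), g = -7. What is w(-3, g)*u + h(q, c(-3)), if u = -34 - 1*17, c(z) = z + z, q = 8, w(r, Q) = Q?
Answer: 201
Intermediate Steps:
c(z) = 2*z
h(D, U) = 26*U (h(D, U) = 13*(2*U) = 26*U)
u = -51 (u = -34 - 17 = -51)
w(-3, g)*u + h(q, c(-3)) = -7*(-51) + 26*(2*(-3)) = 357 + 26*(-6) = 357 - 156 = 201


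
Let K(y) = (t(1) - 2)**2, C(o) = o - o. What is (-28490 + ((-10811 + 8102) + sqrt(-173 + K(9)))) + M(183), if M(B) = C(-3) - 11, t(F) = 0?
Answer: -31210 + 13*I ≈ -31210.0 + 13.0*I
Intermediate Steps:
C(o) = 0
K(y) = 4 (K(y) = (0 - 2)**2 = (-2)**2 = 4)
M(B) = -11 (M(B) = 0 - 11 = -11)
(-28490 + ((-10811 + 8102) + sqrt(-173 + K(9)))) + M(183) = (-28490 + ((-10811 + 8102) + sqrt(-173 + 4))) - 11 = (-28490 + (-2709 + sqrt(-169))) - 11 = (-28490 + (-2709 + 13*I)) - 11 = (-31199 + 13*I) - 11 = -31210 + 13*I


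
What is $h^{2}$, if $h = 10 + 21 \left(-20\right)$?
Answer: $168100$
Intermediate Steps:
$h = -410$ ($h = 10 - 420 = -410$)
$h^{2} = \left(-410\right)^{2} = 168100$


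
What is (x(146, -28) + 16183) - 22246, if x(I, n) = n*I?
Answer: -10151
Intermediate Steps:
x(I, n) = I*n
(x(146, -28) + 16183) - 22246 = (146*(-28) + 16183) - 22246 = (-4088 + 16183) - 22246 = 12095 - 22246 = -10151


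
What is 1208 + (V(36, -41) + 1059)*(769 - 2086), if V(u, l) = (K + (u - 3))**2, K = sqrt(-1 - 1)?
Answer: -2825074 - 86922*I*sqrt(2) ≈ -2.8251e+6 - 1.2293e+5*I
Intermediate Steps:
K = I*sqrt(2) (K = sqrt(-2) = I*sqrt(2) ≈ 1.4142*I)
V(u, l) = (-3 + u + I*sqrt(2))**2 (V(u, l) = (I*sqrt(2) + (u - 3))**2 = (I*sqrt(2) + (-3 + u))**2 = (-3 + u + I*sqrt(2))**2)
1208 + (V(36, -41) + 1059)*(769 - 2086) = 1208 + ((-3 + 36 + I*sqrt(2))**2 + 1059)*(769 - 2086) = 1208 + ((33 + I*sqrt(2))**2 + 1059)*(-1317) = 1208 + (1059 + (33 + I*sqrt(2))**2)*(-1317) = 1208 + (-1394703 - 1317*(33 + I*sqrt(2))**2) = -1393495 - 1317*(33 + I*sqrt(2))**2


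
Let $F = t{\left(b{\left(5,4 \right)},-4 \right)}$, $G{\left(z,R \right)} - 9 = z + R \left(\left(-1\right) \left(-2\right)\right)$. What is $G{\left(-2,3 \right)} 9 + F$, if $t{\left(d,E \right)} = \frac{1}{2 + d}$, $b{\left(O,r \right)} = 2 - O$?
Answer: $116$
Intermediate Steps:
$G{\left(z,R \right)} = 9 + z + 2 R$ ($G{\left(z,R \right)} = 9 + \left(z + R \left(\left(-1\right) \left(-2\right)\right)\right) = 9 + \left(z + R 2\right) = 9 + \left(z + 2 R\right) = 9 + z + 2 R$)
$F = -1$ ($F = \frac{1}{2 + \left(2 - 5\right)} = \frac{1}{2 - 3} = \frac{1}{-1} = -1$)
$G{\left(-2,3 \right)} 9 + F = \left(9 - 2 + 2 \cdot 3\right) 9 - 1 = \left(9 - 2 + 6\right) 9 - 1 = 13 \cdot 9 - 1 = 117 - 1 = 116$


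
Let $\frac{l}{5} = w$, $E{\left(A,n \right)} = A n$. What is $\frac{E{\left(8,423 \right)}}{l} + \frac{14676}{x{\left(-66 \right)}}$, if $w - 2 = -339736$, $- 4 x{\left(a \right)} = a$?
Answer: $\frac{8309875028}{9342685} \approx 889.45$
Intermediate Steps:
$x{\left(a \right)} = - \frac{a}{4}$
$w = -339734$ ($w = 2 - 339736 = -339734$)
$l = -1698670$ ($l = 5 \left(-339734\right) = -1698670$)
$\frac{E{\left(8,423 \right)}}{l} + \frac{14676}{x{\left(-66 \right)}} = \frac{8 \cdot 423}{-1698670} + \frac{14676}{\left(- \frac{1}{4}\right) \left(-66\right)} = 3384 \left(- \frac{1}{1698670}\right) + \frac{14676}{\frac{33}{2}} = - \frac{1692}{849335} + 14676 \cdot \frac{2}{33} = - \frac{1692}{849335} + \frac{9784}{11} = \frac{8309875028}{9342685}$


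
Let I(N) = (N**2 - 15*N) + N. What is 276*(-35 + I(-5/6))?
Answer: -18745/3 ≈ -6248.3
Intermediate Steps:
I(N) = N**2 - 14*N
276*(-35 + I(-5/6)) = 276*(-35 + (-5/6)*(-14 - 5/6)) = 276*(-35 + (-5*1/6)*(-14 - 5*1/6)) = 276*(-35 - 5*(-14 - 5/6)/6) = 276*(-35 - 5/6*(-89/6)) = 276*(-35 + 445/36) = 276*(-815/36) = -18745/3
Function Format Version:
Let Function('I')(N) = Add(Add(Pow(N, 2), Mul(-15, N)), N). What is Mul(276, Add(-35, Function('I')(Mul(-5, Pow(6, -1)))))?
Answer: Rational(-18745, 3) ≈ -6248.3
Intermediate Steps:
Function('I')(N) = Add(Pow(N, 2), Mul(-14, N))
Mul(276, Add(-35, Function('I')(Mul(-5, Pow(6, -1))))) = Mul(276, Add(-35, Mul(Mul(-5, Pow(6, -1)), Add(-14, Mul(-5, Pow(6, -1)))))) = Mul(276, Add(-35, Mul(Mul(-5, Rational(1, 6)), Add(-14, Mul(-5, Rational(1, 6)))))) = Mul(276, Add(-35, Mul(Rational(-5, 6), Add(-14, Rational(-5, 6))))) = Mul(276, Add(-35, Mul(Rational(-5, 6), Rational(-89, 6)))) = Mul(276, Add(-35, Rational(445, 36))) = Mul(276, Rational(-815, 36)) = Rational(-18745, 3)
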